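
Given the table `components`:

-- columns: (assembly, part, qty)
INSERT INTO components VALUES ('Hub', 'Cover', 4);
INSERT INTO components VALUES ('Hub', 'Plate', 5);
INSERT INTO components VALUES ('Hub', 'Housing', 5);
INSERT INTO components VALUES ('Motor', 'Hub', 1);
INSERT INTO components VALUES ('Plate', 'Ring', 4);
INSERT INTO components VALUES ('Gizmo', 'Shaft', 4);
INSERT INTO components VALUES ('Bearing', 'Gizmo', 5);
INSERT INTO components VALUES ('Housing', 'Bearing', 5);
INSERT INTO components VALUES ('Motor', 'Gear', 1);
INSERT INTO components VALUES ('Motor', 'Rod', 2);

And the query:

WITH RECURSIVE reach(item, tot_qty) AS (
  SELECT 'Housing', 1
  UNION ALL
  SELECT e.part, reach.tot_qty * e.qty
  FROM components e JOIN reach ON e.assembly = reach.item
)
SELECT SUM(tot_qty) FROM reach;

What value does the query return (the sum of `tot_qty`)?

Base: (Housing, tot_qty=1).
Iteration 1: components of {Housing} -> Bearing = 1*5 = 5.
Iteration 2: components of {Bearing} -> Gizmo = 5*5 = 25.
Iteration 3: components of {Gizmo} -> Shaft = 25*4 = 100.
Iteration 4: no further components; recursion stops.
SUM(tot_qty) = 1 + 5 + 25 + 100 = 131.

131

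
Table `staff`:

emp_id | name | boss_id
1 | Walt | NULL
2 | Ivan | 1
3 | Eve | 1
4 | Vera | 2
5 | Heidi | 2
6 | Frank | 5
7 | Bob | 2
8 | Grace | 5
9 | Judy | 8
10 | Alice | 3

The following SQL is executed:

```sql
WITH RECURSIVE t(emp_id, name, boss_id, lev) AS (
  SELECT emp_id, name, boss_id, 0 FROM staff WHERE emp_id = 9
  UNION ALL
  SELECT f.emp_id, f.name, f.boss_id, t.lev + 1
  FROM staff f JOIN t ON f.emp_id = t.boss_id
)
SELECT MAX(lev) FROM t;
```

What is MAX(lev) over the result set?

4

Base: emp_id=9 (Judy), boss_id=8, lev 0.
Iteration 1: join on emp_id=8 -> Grace (id 8, boss_id=5, lev 1).
Iteration 2: join on emp_id=5 -> Heidi (id 5, boss_id=2, lev 2).
Iteration 3: join on emp_id=2 -> Ivan (id 2, boss_id=1, lev 3).
Iteration 4: join on emp_id=1 -> Walt (id 1, boss_id=NULL, lev 4).
Iteration 5: boss_id is NULL; no match; recursion stops.
lev values: 0, 1, 2, 3, 4; the maximum is 4.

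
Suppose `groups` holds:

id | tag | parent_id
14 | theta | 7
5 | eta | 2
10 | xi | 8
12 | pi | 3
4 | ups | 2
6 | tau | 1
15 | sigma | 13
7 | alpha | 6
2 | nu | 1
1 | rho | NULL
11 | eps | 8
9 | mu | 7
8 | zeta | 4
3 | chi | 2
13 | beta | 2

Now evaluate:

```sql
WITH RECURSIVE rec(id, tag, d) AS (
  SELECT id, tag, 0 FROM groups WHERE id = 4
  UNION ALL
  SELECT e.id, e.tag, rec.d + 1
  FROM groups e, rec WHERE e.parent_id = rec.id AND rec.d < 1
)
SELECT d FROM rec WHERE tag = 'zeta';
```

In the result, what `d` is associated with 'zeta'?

1

Base: id=4 (ups) at d 0.
Iteration 1: rows with parent_id in {4} -> zeta (id 8, d 1).
Iteration 2: d < 1 fails for all current rows; recursion stops.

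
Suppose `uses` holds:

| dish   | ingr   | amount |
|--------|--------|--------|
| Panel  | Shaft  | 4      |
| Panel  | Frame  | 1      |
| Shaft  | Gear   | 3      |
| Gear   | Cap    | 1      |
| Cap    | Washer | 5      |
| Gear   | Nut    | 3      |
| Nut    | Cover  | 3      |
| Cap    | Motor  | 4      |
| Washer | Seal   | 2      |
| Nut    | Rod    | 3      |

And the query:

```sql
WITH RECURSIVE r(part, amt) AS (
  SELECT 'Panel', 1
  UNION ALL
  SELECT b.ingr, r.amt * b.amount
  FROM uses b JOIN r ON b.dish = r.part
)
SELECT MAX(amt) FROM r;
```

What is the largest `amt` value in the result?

120

Base: (Panel, amt=1).
Iteration 1: components of {Panel} -> Frame = 1*1 = 1, Shaft = 1*4 = 4.
Iteration 2: components of {Frame,Shaft} -> Gear = 4*3 = 12.
Iteration 3: components of {Gear} -> Cap = 12*1 = 12, Nut = 12*3 = 36.
Iteration 4: components of {Cap,Nut} -> Cover = 36*3 = 108, Motor = 12*4 = 48, Rod = 36*3 = 108, Washer = 12*5 = 60.
Iteration 5: components of {Cover,Motor,Rod,Washer} -> Seal = 60*2 = 120.
Iteration 6: no further components; recursion stops.
amt values: 1, 4, 1, 12, 12, 36, 60, 48, 108, 108, 120; the maximum is 120.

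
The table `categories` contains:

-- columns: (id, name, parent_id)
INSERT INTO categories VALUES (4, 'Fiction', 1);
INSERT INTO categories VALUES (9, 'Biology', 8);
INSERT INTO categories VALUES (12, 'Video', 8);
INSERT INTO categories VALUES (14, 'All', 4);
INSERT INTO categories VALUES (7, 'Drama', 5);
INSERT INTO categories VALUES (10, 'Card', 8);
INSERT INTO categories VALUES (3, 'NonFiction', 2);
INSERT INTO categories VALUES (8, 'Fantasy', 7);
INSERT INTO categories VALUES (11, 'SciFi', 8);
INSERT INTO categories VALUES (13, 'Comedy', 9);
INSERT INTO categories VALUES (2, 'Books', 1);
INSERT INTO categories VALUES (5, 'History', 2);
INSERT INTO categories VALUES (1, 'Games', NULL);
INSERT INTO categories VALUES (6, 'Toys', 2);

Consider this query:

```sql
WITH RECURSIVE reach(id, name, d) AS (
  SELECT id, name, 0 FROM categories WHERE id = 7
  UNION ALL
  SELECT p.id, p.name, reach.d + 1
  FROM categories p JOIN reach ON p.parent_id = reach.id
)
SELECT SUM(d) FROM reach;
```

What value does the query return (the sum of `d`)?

12

Base: id=7 (Drama) at d 0.
Iteration 1: rows with parent_id in {7} -> Fantasy (id 8, d 1).
Iteration 2: rows with parent_id in {8} -> Biology (id 9, d 2), Card (id 10, d 2), SciFi (id 11, d 2), Video (id 12, d 2).
Iteration 3: rows with parent_id in {9,10,11,12} -> Comedy (id 13, d 3).
Iteration 4: no rows with parent_id in {13}; recursion stops.
SUM(d) = 0 + 1 + 2 + 2 + 2 + 2 + 3 = 12.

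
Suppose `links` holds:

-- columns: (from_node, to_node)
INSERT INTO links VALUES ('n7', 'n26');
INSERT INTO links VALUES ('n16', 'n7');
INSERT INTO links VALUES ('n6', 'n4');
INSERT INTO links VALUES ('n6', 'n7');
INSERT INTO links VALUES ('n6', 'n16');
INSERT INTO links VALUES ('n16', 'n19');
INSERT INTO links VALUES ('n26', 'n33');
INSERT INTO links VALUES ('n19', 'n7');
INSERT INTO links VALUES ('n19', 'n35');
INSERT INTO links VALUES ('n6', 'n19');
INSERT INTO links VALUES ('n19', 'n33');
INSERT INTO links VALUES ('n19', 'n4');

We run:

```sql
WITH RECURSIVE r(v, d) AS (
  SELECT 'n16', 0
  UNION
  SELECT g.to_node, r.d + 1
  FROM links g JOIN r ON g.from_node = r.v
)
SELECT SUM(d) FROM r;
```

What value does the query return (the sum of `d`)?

Base: (n16, d=0).
Iteration 1: edges from {n16} -> (n19, d=1), (n7, d=1).
Iteration 2: edges from {n19,n7} -> (n26, d=2), (n33, d=2), (n35, d=2), (n4, d=2), (n7, d=2).
Iteration 3: edges from {n26,n33,n35,n4,n7} -> (n26, d=3), (n33, d=3).
Iteration 4: edges from {n26,n33} -> (n33, d=4).
Iteration 5: no outgoing edges from {n33}; recursion stops.
SUM(d) = 0 + 1 + 1 + 2 + 2 + 2 + 2 + 2 + 3 + 3 + 4 = 22.

22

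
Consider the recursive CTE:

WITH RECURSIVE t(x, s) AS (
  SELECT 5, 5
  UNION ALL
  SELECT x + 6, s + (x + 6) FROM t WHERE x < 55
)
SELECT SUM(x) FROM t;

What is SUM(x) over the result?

320

Base: x=5, s=5.
Iteration 1: 5 < 55 holds -> x = 5 + 6 = 11, s = 5 + 11 = 16.
Iteration 2: 11 < 55 holds -> x = 11 + 6 = 17, s = 16 + 17 = 33.
Iteration 3: 17 < 55 holds -> x = 17 + 6 = 23, s = 33 + 23 = 56.
Iteration 4: 23 < 55 holds -> x = 23 + 6 = 29, s = 56 + 29 = 85.
Iteration 5: 29 < 55 holds -> x = 29 + 6 = 35, s = 85 + 35 = 120.
Iteration 6: 35 < 55 holds -> x = 35 + 6 = 41, s = 120 + 41 = 161.
Iteration 7: 41 < 55 holds -> x = 41 + 6 = 47, s = 161 + 47 = 208.
Iteration 8: 47 < 55 holds -> x = 47 + 6 = 53, s = 208 + 53 = 261.
Iteration 9: 53 < 55 holds -> x = 53 + 6 = 59, s = 261 + 59 = 320.
Iteration 10: 59 < 55 fails; recursion stops.
SUM(x) = 5 + 11 + 17 + 23 + 29 + 35 + 41 + 47 + 53 + 59 = 320.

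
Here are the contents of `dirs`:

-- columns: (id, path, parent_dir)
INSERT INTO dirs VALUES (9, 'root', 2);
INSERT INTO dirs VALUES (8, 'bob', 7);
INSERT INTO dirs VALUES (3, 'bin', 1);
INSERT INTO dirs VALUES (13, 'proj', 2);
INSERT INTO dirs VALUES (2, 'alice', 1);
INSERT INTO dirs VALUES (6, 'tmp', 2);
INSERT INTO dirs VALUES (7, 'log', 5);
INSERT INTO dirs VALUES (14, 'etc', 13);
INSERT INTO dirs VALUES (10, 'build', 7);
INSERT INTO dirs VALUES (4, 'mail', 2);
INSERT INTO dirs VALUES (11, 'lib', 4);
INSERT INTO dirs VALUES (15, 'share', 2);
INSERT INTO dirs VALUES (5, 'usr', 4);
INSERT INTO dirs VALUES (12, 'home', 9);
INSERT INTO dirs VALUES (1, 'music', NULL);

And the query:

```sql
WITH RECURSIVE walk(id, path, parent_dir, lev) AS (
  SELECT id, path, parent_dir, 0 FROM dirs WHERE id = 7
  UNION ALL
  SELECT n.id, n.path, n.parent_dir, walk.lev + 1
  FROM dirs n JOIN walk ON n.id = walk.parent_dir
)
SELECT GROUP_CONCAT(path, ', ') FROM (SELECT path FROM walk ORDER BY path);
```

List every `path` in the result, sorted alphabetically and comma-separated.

Base: id=7 (log), parent_dir=5, lev 0.
Iteration 1: join on id=5 -> usr (id 5, parent_dir=4, lev 1).
Iteration 2: join on id=4 -> mail (id 4, parent_dir=2, lev 2).
Iteration 3: join on id=2 -> alice (id 2, parent_dir=1, lev 3).
Iteration 4: join on id=1 -> music (id 1, parent_dir=NULL, lev 4).
Iteration 5: parent_dir is NULL; no match; recursion stops.

alice, log, mail, music, usr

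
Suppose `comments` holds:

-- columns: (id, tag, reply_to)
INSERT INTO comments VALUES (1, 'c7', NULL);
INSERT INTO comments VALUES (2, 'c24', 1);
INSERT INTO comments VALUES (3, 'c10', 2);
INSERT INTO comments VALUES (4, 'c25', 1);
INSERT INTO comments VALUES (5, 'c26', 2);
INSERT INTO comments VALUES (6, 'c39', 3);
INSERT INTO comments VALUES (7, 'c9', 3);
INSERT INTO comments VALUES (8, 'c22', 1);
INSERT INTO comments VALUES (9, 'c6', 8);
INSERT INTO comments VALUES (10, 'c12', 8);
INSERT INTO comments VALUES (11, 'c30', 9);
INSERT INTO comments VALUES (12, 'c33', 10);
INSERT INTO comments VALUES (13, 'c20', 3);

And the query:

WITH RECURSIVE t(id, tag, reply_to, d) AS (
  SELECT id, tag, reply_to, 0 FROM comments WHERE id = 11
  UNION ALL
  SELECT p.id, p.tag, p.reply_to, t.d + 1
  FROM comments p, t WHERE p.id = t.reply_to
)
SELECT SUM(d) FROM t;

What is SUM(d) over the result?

Base: id=11 (c30), reply_to=9, d 0.
Iteration 1: join on id=9 -> c6 (id 9, reply_to=8, d 1).
Iteration 2: join on id=8 -> c22 (id 8, reply_to=1, d 2).
Iteration 3: join on id=1 -> c7 (id 1, reply_to=NULL, d 3).
Iteration 4: reply_to is NULL; no match; recursion stops.
SUM(d) = 0 + 1 + 2 + 3 = 6.

6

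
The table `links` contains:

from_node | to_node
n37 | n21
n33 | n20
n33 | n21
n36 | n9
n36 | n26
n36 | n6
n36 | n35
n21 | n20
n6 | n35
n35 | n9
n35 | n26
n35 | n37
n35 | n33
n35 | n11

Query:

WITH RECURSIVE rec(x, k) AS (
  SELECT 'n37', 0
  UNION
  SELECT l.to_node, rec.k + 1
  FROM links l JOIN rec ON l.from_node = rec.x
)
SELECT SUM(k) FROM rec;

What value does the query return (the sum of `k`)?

3

Base: (n37, k=0).
Iteration 1: edges from {n37} -> (n21, k=1).
Iteration 2: edges from {n21} -> (n20, k=2).
Iteration 3: no outgoing edges from {n20}; recursion stops.
SUM(k) = 0 + 1 + 2 = 3.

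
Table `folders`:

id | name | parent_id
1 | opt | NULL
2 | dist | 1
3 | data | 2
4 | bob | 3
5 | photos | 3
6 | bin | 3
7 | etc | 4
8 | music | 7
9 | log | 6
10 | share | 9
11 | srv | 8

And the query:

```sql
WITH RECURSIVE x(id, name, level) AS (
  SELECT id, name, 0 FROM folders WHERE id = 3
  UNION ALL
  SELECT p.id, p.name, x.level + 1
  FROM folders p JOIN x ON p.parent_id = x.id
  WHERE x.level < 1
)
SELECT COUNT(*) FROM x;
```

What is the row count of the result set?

4

Base: id=3 (data) at level 0.
Iteration 1: rows with parent_id in {3} -> bob (id 4, level 1), photos (id 5, level 1), bin (id 6, level 1).
Iteration 2: level < 1 fails for all current rows; recursion stops.
Total rows emitted: 4.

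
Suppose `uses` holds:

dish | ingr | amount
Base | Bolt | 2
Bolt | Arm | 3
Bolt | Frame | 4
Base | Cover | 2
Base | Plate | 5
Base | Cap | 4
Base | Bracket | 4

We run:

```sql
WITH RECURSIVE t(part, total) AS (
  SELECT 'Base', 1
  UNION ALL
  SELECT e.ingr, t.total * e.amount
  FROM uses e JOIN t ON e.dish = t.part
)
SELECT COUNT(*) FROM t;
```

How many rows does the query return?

Base: (Base, total=1).
Iteration 1: components of {Base} -> Bolt = 1*2 = 2, Bracket = 1*4 = 4, Cap = 1*4 = 4, Cover = 1*2 = 2, Plate = 1*5 = 5.
Iteration 2: components of {Bolt,Bracket,Cap,Cover,Plate} -> Arm = 2*3 = 6, Frame = 2*4 = 8.
Iteration 3: no further components; recursion stops.
Total rows emitted: 8.

8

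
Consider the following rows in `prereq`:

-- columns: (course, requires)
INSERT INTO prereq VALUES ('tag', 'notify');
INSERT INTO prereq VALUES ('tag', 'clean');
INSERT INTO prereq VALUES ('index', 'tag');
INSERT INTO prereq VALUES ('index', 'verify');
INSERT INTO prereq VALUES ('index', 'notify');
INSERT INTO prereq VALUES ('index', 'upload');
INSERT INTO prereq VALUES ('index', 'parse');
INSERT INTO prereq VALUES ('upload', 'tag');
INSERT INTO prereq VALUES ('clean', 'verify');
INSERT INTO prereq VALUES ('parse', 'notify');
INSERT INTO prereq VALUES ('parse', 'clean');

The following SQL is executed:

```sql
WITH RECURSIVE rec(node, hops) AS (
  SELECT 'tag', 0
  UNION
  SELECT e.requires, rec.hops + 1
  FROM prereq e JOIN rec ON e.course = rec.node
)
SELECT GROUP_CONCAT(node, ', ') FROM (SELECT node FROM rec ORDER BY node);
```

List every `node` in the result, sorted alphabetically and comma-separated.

Base: (tag, hops=0).
Iteration 1: edges from {tag} -> (clean, hops=1), (notify, hops=1).
Iteration 2: edges from {clean,notify} -> (verify, hops=2).
Iteration 3: no outgoing edges from {verify}; recursion stops.

clean, notify, tag, verify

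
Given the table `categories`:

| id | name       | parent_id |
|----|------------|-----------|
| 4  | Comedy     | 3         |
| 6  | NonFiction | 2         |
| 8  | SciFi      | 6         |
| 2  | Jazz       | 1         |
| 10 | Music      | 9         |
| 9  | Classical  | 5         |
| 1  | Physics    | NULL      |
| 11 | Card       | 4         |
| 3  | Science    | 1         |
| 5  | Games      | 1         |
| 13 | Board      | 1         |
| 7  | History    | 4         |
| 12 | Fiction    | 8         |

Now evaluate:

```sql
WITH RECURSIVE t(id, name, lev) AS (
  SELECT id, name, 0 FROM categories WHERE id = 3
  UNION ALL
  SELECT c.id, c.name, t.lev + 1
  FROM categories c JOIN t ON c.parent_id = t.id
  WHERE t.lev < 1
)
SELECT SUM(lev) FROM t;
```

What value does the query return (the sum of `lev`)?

1

Base: id=3 (Science) at lev 0.
Iteration 1: rows with parent_id in {3} -> Comedy (id 4, lev 1).
Iteration 2: lev < 1 fails for all current rows; recursion stops.
SUM(lev) = 0 + 1 = 1.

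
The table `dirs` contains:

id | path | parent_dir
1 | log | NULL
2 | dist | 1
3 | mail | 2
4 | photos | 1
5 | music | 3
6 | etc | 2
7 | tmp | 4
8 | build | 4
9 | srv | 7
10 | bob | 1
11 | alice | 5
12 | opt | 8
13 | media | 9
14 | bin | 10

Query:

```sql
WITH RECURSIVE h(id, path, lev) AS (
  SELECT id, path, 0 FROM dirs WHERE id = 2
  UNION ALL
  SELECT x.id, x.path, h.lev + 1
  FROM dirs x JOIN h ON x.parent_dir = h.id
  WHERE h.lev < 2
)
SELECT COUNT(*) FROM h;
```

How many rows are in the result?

Base: id=2 (dist) at lev 0.
Iteration 1: rows with parent_dir in {2} -> mail (id 3, lev 1), etc (id 6, lev 1).
Iteration 2: rows with parent_dir in {3,6} -> music (id 5, lev 2).
Iteration 3: lev < 2 fails for all current rows; recursion stops.
Total rows emitted: 4.

4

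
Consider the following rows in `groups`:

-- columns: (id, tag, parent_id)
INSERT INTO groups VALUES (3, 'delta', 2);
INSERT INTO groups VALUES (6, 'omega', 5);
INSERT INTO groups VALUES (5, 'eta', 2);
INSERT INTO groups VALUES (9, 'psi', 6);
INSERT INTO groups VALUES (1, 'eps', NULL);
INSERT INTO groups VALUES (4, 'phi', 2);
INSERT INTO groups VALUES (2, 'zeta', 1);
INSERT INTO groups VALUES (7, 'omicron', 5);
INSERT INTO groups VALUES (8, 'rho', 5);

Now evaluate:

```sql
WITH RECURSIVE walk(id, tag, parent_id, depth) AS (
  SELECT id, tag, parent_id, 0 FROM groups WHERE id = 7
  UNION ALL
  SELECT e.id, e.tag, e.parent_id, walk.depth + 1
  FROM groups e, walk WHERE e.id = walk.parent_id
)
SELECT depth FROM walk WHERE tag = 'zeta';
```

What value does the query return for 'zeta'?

Base: id=7 (omicron), parent_id=5, depth 0.
Iteration 1: join on id=5 -> eta (id 5, parent_id=2, depth 1).
Iteration 2: join on id=2 -> zeta (id 2, parent_id=1, depth 2).
Iteration 3: join on id=1 -> eps (id 1, parent_id=NULL, depth 3).
Iteration 4: parent_id is NULL; no match; recursion stops.

2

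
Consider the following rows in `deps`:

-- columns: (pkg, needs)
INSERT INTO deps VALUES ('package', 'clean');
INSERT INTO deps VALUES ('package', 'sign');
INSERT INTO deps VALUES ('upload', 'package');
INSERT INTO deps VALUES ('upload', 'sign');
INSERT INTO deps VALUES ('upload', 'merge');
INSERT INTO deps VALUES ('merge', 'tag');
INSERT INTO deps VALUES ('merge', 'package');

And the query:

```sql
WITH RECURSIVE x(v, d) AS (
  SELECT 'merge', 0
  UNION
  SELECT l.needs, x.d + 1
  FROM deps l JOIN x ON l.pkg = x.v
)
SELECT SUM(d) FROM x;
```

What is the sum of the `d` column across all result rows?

Base: (merge, d=0).
Iteration 1: edges from {merge} -> (package, d=1), (tag, d=1).
Iteration 2: edges from {package,tag} -> (clean, d=2), (sign, d=2).
Iteration 3: no outgoing edges from {clean,sign}; recursion stops.
SUM(d) = 0 + 1 + 1 + 2 + 2 = 6.

6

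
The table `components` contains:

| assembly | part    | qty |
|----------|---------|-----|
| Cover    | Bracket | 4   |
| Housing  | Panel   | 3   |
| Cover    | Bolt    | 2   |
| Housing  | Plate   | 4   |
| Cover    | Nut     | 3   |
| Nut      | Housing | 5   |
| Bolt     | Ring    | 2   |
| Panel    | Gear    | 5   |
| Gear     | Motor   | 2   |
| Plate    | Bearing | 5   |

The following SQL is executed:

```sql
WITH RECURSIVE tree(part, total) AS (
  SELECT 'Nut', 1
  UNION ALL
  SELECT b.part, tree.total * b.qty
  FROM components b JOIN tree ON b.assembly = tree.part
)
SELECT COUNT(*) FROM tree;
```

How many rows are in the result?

7

Base: (Nut, total=1).
Iteration 1: components of {Nut} -> Housing = 1*5 = 5.
Iteration 2: components of {Housing} -> Panel = 5*3 = 15, Plate = 5*4 = 20.
Iteration 3: components of {Panel,Plate} -> Bearing = 20*5 = 100, Gear = 15*5 = 75.
Iteration 4: components of {Bearing,Gear} -> Motor = 75*2 = 150.
Iteration 5: no further components; recursion stops.
Total rows emitted: 7.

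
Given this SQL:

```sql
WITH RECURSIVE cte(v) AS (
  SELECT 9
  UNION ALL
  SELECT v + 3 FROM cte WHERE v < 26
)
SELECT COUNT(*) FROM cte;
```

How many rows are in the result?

7

Base: v=9.
Iteration 1: 9 < 26 holds -> v = 9 + 3 = 12.
Iteration 2: 12 < 26 holds -> v = 12 + 3 = 15.
Iteration 3: 15 < 26 holds -> v = 15 + 3 = 18.
Iteration 4: 18 < 26 holds -> v = 18 + 3 = 21.
Iteration 5: 21 < 26 holds -> v = 21 + 3 = 24.
Iteration 6: 24 < 26 holds -> v = 24 + 3 = 27.
Iteration 7: 27 < 26 fails; recursion stops.
Total rows emitted: 7.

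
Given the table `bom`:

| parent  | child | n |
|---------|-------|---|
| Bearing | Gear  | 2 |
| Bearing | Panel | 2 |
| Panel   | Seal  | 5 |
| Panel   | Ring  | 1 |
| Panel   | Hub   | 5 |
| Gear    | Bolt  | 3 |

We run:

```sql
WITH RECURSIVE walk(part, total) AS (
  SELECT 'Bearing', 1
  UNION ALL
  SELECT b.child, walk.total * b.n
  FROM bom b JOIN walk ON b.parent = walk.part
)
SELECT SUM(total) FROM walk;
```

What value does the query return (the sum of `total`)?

Base: (Bearing, total=1).
Iteration 1: components of {Bearing} -> Gear = 1*2 = 2, Panel = 1*2 = 2.
Iteration 2: components of {Gear,Panel} -> Bolt = 2*3 = 6, Hub = 2*5 = 10, Ring = 2*1 = 2, Seal = 2*5 = 10.
Iteration 3: no further components; recursion stops.
SUM(total) = 1 + 2 + 2 + 6 + 10 + 2 + 10 = 33.

33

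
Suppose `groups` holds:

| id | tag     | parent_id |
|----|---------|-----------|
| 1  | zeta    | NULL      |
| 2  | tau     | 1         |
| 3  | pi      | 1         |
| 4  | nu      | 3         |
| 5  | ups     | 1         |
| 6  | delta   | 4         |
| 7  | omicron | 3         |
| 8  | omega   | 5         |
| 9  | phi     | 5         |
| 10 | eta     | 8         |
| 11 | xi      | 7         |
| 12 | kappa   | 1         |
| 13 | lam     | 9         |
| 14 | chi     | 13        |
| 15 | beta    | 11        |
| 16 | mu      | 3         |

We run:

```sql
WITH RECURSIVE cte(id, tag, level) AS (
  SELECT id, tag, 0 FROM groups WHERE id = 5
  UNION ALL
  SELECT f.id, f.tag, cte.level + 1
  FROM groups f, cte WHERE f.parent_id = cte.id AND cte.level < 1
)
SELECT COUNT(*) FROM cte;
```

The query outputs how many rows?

Base: id=5 (ups) at level 0.
Iteration 1: rows with parent_id in {5} -> omega (id 8, level 1), phi (id 9, level 1).
Iteration 2: level < 1 fails for all current rows; recursion stops.
Total rows emitted: 3.

3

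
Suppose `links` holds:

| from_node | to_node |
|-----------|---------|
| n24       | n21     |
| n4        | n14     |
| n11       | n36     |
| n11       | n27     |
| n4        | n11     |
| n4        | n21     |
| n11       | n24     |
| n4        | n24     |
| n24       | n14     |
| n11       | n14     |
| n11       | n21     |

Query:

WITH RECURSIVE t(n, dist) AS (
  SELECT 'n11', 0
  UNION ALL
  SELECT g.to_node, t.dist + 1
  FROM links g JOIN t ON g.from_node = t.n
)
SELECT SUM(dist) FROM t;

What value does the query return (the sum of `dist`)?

9

Base: (n11, dist=0).
Iteration 1: edges from {n11} -> (n14, dist=1), (n21, dist=1), (n24, dist=1), (n27, dist=1), (n36, dist=1).
Iteration 2: edges from {n14,n21,n24,n27,n36} -> (n14, dist=2), (n21, dist=2).
Iteration 3: no outgoing edges from {n14,n21}; recursion stops.
SUM(dist) = 0 + 1 + 1 + 1 + 1 + 1 + 2 + 2 = 9.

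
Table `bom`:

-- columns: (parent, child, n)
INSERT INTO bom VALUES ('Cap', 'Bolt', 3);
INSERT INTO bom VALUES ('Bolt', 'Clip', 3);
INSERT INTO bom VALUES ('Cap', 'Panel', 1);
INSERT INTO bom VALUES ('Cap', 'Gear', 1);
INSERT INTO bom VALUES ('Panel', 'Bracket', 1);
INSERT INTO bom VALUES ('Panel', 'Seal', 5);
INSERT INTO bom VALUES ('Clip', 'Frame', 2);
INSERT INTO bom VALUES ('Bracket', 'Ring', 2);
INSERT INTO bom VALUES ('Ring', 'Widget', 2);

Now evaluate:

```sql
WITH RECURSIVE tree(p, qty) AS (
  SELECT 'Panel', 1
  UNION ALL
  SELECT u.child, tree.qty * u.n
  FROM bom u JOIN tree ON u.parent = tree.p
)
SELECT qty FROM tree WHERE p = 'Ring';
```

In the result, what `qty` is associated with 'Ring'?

2

Base: (Panel, qty=1).
Iteration 1: components of {Panel} -> Bracket = 1*1 = 1, Seal = 1*5 = 5.
Iteration 2: components of {Bracket,Seal} -> Ring = 1*2 = 2.
Iteration 3: components of {Ring} -> Widget = 2*2 = 4.
Iteration 4: no further components; recursion stops.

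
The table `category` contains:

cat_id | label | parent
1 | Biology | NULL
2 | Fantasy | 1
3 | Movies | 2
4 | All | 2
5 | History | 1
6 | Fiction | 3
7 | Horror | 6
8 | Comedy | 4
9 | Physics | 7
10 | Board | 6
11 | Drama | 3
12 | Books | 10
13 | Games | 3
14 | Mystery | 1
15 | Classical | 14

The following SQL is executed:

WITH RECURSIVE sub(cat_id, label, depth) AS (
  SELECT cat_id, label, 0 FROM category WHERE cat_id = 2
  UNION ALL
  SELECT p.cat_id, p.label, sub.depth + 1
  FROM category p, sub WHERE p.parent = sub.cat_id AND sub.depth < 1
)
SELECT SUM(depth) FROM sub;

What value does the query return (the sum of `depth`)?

2

Base: cat_id=2 (Fantasy) at depth 0.
Iteration 1: rows with parent in {2} -> Movies (id 3, depth 1), All (id 4, depth 1).
Iteration 2: depth < 1 fails for all current rows; recursion stops.
SUM(depth) = 0 + 1 + 1 = 2.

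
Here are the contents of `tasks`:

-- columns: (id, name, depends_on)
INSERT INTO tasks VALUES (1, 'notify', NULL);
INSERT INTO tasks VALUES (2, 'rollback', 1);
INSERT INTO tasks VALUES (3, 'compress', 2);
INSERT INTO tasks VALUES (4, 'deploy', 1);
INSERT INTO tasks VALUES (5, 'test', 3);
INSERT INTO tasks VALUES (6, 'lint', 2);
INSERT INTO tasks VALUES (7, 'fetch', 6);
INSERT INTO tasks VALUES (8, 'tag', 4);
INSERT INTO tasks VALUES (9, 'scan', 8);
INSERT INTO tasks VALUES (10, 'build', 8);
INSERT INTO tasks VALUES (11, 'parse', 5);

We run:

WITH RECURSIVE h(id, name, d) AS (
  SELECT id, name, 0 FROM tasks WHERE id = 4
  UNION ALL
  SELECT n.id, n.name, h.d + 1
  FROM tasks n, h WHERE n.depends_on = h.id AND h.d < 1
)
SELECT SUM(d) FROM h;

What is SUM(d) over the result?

Base: id=4 (deploy) at d 0.
Iteration 1: rows with depends_on in {4} -> tag (id 8, d 1).
Iteration 2: d < 1 fails for all current rows; recursion stops.
SUM(d) = 0 + 1 = 1.

1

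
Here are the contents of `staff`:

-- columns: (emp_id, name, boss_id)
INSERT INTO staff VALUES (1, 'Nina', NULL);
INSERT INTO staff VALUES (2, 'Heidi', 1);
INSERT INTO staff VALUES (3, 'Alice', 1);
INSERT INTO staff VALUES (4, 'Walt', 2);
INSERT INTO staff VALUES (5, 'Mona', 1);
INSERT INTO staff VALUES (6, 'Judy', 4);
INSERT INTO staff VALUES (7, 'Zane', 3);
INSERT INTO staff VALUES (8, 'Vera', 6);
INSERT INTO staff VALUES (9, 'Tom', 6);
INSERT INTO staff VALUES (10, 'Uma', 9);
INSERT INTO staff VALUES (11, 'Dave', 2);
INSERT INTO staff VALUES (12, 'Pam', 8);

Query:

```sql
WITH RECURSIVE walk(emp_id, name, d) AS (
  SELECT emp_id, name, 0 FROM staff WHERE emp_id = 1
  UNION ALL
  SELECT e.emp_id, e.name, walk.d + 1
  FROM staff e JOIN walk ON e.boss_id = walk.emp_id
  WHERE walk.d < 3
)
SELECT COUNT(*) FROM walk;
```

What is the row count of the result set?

8

Base: emp_id=1 (Nina) at d 0.
Iteration 1: rows with boss_id in {1} -> Heidi (id 2, d 1), Alice (id 3, d 1), Mona (id 5, d 1).
Iteration 2: rows with boss_id in {2,3,5} -> Walt (id 4, d 2), Zane (id 7, d 2), Dave (id 11, d 2).
Iteration 3: rows with boss_id in {4,7,11} -> Judy (id 6, d 3).
Iteration 4: d < 3 fails for all current rows; recursion stops.
Total rows emitted: 8.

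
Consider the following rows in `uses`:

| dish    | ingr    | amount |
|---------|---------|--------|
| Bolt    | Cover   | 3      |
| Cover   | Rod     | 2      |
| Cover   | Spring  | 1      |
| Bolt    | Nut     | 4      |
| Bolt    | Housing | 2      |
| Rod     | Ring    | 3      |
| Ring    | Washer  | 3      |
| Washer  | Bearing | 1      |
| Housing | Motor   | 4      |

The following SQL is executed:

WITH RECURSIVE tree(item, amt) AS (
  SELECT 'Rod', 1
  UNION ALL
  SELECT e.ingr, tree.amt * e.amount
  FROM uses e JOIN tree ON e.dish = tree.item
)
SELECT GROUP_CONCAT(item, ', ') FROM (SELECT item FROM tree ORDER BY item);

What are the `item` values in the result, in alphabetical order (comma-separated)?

Base: (Rod, amt=1).
Iteration 1: components of {Rod} -> Ring = 1*3 = 3.
Iteration 2: components of {Ring} -> Washer = 3*3 = 9.
Iteration 3: components of {Washer} -> Bearing = 9*1 = 9.
Iteration 4: no further components; recursion stops.

Bearing, Ring, Rod, Washer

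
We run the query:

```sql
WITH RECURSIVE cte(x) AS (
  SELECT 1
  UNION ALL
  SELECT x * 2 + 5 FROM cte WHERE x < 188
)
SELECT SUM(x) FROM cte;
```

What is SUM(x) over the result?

Base: x=1.
Iteration 1: 1 < 188 holds -> x = 1 * 2 + 5 = 7.
Iteration 2: 7 < 188 holds -> x = 7 * 2 + 5 = 19.
Iteration 3: 19 < 188 holds -> x = 19 * 2 + 5 = 43.
Iteration 4: 43 < 188 holds -> x = 43 * 2 + 5 = 91.
Iteration 5: 91 < 188 holds -> x = 91 * 2 + 5 = 187.
Iteration 6: 187 < 188 holds -> x = 187 * 2 + 5 = 379.
Iteration 7: 379 < 188 fails; recursion stops.
SUM(x) = 1 + 7 + 19 + 43 + 91 + 187 + 379 = 727.

727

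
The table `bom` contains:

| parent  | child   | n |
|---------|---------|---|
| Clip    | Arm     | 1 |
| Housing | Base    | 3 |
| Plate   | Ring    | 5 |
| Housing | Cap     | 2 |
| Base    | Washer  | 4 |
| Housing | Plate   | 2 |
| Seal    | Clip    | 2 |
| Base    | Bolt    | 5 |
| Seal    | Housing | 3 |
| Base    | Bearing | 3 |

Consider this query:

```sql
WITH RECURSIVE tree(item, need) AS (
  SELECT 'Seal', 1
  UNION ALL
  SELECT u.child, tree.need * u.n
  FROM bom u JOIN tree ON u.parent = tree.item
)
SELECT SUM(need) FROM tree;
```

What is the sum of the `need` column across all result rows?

167

Base: (Seal, need=1).
Iteration 1: components of {Seal} -> Clip = 1*2 = 2, Housing = 1*3 = 3.
Iteration 2: components of {Clip,Housing} -> Arm = 2*1 = 2, Base = 3*3 = 9, Cap = 3*2 = 6, Plate = 3*2 = 6.
Iteration 3: components of {Arm,Base,Cap,Plate} -> Bearing = 9*3 = 27, Bolt = 9*5 = 45, Ring = 6*5 = 30, Washer = 9*4 = 36.
Iteration 4: no further components; recursion stops.
SUM(need) = 1 + 3 + 2 + 6 + 9 + 6 + 2 + 30 + 36 + 27 + 45 = 167.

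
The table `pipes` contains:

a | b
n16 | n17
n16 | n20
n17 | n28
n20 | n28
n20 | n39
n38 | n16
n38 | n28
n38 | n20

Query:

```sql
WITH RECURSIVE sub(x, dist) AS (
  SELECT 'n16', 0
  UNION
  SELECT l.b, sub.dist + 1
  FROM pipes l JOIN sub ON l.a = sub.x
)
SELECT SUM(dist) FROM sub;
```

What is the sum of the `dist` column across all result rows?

6

Base: (n16, dist=0).
Iteration 1: edges from {n16} -> (n17, dist=1), (n20, dist=1).
Iteration 2: edges from {n17,n20} -> (n28, dist=2), (n39, dist=2). [UNION drops 1 duplicate row(s)]
Iteration 3: no outgoing edges from {n28,n39}; recursion stops.
SUM(dist) = 0 + 1 + 1 + 2 + 2 = 6.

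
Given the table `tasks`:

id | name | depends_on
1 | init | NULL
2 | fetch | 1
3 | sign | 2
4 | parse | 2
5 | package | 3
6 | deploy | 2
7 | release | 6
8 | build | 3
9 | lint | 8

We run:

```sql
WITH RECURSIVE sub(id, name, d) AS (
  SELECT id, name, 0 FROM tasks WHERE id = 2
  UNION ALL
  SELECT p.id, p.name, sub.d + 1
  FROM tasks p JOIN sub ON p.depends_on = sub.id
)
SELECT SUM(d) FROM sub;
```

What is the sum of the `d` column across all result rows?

12

Base: id=2 (fetch) at d 0.
Iteration 1: rows with depends_on in {2} -> sign (id 3, d 1), parse (id 4, d 1), deploy (id 6, d 1).
Iteration 2: rows with depends_on in {3,4,6} -> package (id 5, d 2), release (id 7, d 2), build (id 8, d 2).
Iteration 3: rows with depends_on in {5,7,8} -> lint (id 9, d 3).
Iteration 4: no rows with depends_on in {9}; recursion stops.
SUM(d) = 0 + 1 + 1 + 1 + 2 + 2 + 2 + 3 = 12.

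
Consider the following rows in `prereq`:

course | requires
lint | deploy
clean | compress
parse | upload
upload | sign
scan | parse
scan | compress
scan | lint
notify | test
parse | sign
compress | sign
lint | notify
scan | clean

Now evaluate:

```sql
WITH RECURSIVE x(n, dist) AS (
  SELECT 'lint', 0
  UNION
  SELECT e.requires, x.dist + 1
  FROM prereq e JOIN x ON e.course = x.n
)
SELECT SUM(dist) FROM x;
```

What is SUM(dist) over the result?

4

Base: (lint, dist=0).
Iteration 1: edges from {lint} -> (deploy, dist=1), (notify, dist=1).
Iteration 2: edges from {deploy,notify} -> (test, dist=2).
Iteration 3: no outgoing edges from {test}; recursion stops.
SUM(dist) = 0 + 1 + 1 + 2 = 4.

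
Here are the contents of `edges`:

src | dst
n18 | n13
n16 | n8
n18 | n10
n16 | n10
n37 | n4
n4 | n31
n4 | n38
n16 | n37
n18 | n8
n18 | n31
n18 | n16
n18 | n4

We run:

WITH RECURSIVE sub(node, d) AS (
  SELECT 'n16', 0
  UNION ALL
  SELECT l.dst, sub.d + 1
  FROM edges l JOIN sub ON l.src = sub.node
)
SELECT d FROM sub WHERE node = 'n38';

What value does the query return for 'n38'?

Base: (n16, d=0).
Iteration 1: edges from {n16} -> (n10, d=1), (n37, d=1), (n8, d=1).
Iteration 2: edges from {n10,n37,n8} -> (n4, d=2).
Iteration 3: edges from {n4} -> (n31, d=3), (n38, d=3).
Iteration 4: no outgoing edges from {n31,n38}; recursion stops.

3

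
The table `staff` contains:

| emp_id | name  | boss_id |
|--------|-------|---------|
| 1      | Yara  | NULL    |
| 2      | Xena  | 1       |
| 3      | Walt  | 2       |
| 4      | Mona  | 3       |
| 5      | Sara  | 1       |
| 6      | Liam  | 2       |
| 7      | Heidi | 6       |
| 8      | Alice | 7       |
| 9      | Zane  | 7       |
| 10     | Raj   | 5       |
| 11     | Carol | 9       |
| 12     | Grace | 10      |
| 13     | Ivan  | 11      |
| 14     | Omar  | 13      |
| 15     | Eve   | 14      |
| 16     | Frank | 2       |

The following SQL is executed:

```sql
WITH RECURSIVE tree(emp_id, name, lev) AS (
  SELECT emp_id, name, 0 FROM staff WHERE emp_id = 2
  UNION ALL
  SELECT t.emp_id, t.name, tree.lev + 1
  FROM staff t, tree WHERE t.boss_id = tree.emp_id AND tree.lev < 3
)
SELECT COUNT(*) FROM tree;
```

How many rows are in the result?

Base: emp_id=2 (Xena) at lev 0.
Iteration 1: rows with boss_id in {2} -> Walt (id 3, lev 1), Liam (id 6, lev 1), Frank (id 16, lev 1).
Iteration 2: rows with boss_id in {3,6,16} -> Mona (id 4, lev 2), Heidi (id 7, lev 2).
Iteration 3: rows with boss_id in {4,7} -> Alice (id 8, lev 3), Zane (id 9, lev 3).
Iteration 4: lev < 3 fails for all current rows; recursion stops.
Total rows emitted: 8.

8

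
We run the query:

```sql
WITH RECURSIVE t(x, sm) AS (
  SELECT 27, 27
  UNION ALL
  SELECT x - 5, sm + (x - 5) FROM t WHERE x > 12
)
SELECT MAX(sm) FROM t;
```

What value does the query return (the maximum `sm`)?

78

Base: x=27, sm=27.
Iteration 1: 27 > 12 holds -> x = 27 - 5 = 22, sm = 27 + 22 = 49.
Iteration 2: 22 > 12 holds -> x = 22 - 5 = 17, sm = 49 + 17 = 66.
Iteration 3: 17 > 12 holds -> x = 17 - 5 = 12, sm = 66 + 12 = 78.
Iteration 4: 12 > 12 fails; recursion stops.
sm values: 27, 49, 66, 78; the maximum is 78.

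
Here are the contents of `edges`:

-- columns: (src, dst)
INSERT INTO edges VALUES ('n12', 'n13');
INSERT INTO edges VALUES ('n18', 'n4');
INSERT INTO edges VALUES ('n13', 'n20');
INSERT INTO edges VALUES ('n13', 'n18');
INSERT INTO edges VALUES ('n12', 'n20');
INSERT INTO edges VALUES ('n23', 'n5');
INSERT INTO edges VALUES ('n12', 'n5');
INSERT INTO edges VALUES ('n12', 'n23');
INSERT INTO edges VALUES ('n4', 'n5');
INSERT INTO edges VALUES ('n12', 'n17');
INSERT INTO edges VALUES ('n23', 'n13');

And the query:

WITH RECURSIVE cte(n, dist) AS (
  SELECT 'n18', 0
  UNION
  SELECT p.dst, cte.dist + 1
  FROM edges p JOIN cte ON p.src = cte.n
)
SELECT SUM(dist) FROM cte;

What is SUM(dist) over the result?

3

Base: (n18, dist=0).
Iteration 1: edges from {n18} -> (n4, dist=1).
Iteration 2: edges from {n4} -> (n5, dist=2).
Iteration 3: no outgoing edges from {n5}; recursion stops.
SUM(dist) = 0 + 1 + 2 = 3.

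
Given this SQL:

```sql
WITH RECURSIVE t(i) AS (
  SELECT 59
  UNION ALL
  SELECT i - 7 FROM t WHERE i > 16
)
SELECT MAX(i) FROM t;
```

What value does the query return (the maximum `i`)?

59

Base: i=59.
Iteration 1: 59 > 16 holds -> i = 59 - 7 = 52.
Iteration 2: 52 > 16 holds -> i = 52 - 7 = 45.
Iteration 3: 45 > 16 holds -> i = 45 - 7 = 38.
Iteration 4: 38 > 16 holds -> i = 38 - 7 = 31.
Iteration 5: 31 > 16 holds -> i = 31 - 7 = 24.
Iteration 6: 24 > 16 holds -> i = 24 - 7 = 17.
Iteration 7: 17 > 16 holds -> i = 17 - 7 = 10.
Iteration 8: 10 > 16 fails; recursion stops.
i values: 59, 52, 45, 38, 31, 24, 17, 10; the maximum is 59.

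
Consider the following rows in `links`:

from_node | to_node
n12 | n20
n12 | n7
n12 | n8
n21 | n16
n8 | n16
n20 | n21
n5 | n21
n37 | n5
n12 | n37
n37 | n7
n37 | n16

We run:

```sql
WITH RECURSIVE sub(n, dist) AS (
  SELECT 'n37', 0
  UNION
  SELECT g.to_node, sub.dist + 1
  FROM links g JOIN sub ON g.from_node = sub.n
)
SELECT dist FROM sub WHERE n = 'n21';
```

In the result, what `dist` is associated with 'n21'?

2

Base: (n37, dist=0).
Iteration 1: edges from {n37} -> (n16, dist=1), (n5, dist=1), (n7, dist=1).
Iteration 2: edges from {n16,n5,n7} -> (n21, dist=2).
Iteration 3: edges from {n21} -> (n16, dist=3).
Iteration 4: no outgoing edges from {n16}; recursion stops.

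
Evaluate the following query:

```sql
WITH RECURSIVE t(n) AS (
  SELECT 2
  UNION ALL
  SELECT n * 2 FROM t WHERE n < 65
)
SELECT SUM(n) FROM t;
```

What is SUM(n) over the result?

254

Base: n=2.
Iteration 1: 2 < 65 holds -> n = 2 * 2 = 4.
Iteration 2: 4 < 65 holds -> n = 4 * 2 = 8.
Iteration 3: 8 < 65 holds -> n = 8 * 2 = 16.
Iteration 4: 16 < 65 holds -> n = 16 * 2 = 32.
Iteration 5: 32 < 65 holds -> n = 32 * 2 = 64.
Iteration 6: 64 < 65 holds -> n = 64 * 2 = 128.
Iteration 7: 128 < 65 fails; recursion stops.
SUM(n) = 2 + 4 + 8 + 16 + 32 + 64 + 128 = 254.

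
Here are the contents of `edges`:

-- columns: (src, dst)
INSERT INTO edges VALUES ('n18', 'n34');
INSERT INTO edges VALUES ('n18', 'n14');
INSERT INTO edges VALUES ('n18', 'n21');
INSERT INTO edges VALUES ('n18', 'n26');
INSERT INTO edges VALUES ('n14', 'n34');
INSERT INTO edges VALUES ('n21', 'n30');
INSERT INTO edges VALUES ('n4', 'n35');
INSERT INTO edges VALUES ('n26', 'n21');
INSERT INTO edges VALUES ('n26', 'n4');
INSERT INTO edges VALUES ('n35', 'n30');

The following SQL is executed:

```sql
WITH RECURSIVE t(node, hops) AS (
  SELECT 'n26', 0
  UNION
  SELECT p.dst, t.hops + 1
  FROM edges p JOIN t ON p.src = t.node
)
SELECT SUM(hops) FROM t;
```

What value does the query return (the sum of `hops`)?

9

Base: (n26, hops=0).
Iteration 1: edges from {n26} -> (n21, hops=1), (n4, hops=1).
Iteration 2: edges from {n21,n4} -> (n30, hops=2), (n35, hops=2).
Iteration 3: edges from {n30,n35} -> (n30, hops=3).
Iteration 4: no outgoing edges from {n30}; recursion stops.
SUM(hops) = 0 + 1 + 1 + 2 + 2 + 3 = 9.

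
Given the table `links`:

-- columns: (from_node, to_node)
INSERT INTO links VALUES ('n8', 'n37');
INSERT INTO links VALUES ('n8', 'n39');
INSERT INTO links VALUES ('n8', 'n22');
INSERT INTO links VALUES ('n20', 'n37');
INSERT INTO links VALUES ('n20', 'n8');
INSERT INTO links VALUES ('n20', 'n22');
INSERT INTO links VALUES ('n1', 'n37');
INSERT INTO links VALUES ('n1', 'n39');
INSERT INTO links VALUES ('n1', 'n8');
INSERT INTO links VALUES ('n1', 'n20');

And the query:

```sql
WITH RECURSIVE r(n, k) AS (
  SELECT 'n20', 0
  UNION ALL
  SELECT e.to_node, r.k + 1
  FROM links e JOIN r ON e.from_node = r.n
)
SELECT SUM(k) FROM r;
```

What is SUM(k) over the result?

9

Base: (n20, k=0).
Iteration 1: edges from {n20} -> (n22, k=1), (n37, k=1), (n8, k=1).
Iteration 2: edges from {n22,n37,n8} -> (n22, k=2), (n37, k=2), (n39, k=2).
Iteration 3: no outgoing edges from {n22,n37,n39}; recursion stops.
SUM(k) = 0 + 1 + 1 + 1 + 2 + 2 + 2 = 9.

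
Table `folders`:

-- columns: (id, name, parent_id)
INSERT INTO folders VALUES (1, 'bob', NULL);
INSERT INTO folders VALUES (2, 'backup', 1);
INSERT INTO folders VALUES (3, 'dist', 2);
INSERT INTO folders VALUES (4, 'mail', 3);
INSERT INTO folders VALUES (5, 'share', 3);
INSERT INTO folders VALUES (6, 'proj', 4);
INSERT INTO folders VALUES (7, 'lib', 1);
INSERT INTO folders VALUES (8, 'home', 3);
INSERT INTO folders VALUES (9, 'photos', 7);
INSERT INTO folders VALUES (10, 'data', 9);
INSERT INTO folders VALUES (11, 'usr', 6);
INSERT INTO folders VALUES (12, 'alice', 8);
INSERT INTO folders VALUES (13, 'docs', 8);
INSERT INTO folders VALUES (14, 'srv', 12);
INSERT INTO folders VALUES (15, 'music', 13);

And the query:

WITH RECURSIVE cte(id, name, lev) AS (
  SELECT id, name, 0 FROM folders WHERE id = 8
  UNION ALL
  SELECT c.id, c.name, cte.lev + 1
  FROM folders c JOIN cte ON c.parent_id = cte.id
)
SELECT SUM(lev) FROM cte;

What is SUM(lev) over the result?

6

Base: id=8 (home) at lev 0.
Iteration 1: rows with parent_id in {8} -> alice (id 12, lev 1), docs (id 13, lev 1).
Iteration 2: rows with parent_id in {12,13} -> srv (id 14, lev 2), music (id 15, lev 2).
Iteration 3: no rows with parent_id in {14,15}; recursion stops.
SUM(lev) = 0 + 1 + 1 + 2 + 2 = 6.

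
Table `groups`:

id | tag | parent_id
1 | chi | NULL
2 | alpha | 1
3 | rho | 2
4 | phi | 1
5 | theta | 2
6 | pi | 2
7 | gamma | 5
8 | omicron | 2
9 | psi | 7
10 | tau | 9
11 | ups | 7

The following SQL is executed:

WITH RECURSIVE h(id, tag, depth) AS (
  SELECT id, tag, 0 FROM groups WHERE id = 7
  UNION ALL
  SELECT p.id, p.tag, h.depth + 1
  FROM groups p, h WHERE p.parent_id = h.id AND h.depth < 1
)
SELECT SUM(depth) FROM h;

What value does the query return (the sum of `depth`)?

2

Base: id=7 (gamma) at depth 0.
Iteration 1: rows with parent_id in {7} -> psi (id 9, depth 1), ups (id 11, depth 1).
Iteration 2: depth < 1 fails for all current rows; recursion stops.
SUM(depth) = 0 + 1 + 1 = 2.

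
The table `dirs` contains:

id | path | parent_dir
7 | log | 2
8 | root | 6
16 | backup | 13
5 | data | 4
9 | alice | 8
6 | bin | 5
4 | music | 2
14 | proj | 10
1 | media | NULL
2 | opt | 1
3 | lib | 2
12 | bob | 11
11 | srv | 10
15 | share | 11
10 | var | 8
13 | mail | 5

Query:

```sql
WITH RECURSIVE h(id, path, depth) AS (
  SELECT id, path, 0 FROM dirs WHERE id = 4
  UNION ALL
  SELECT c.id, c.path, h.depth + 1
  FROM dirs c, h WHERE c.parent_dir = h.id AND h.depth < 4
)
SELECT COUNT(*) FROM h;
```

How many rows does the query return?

8

Base: id=4 (music) at depth 0.
Iteration 1: rows with parent_dir in {4} -> data (id 5, depth 1).
Iteration 2: rows with parent_dir in {5} -> bin (id 6, depth 2), mail (id 13, depth 2).
Iteration 3: rows with parent_dir in {6,13} -> root (id 8, depth 3), backup (id 16, depth 3).
Iteration 4: rows with parent_dir in {8,16} -> alice (id 9, depth 4), var (id 10, depth 4).
Iteration 5: depth < 4 fails for all current rows; recursion stops.
Total rows emitted: 8.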